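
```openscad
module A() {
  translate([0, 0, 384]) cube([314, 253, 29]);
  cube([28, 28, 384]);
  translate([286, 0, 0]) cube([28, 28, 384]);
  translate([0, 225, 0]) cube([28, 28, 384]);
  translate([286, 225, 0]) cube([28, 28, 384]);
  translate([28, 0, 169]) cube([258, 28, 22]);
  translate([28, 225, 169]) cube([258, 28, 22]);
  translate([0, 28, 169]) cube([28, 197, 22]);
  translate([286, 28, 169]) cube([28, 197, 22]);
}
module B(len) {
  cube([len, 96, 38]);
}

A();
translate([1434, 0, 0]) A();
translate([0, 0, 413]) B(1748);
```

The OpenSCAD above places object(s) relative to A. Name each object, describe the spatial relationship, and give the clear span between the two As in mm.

A is a stool. B is a beam. A beam spans the tops of two stools. The clear span between the two stools is 1120 mm.

Second stool starts at x = 1434; first ends at x = 314; clear span = 1434 − 314 = 1120 mm.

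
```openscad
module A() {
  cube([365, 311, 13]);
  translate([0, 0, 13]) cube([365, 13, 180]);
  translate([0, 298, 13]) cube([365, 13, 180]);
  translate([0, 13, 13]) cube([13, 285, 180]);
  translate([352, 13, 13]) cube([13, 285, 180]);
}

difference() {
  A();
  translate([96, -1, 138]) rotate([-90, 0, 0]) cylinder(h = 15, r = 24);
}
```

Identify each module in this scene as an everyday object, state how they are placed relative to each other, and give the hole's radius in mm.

A is an open box. The open box has a circular hole through its front wall. The hole's radius is 24 mm.

The subtracted cylinder has r = 24 mm.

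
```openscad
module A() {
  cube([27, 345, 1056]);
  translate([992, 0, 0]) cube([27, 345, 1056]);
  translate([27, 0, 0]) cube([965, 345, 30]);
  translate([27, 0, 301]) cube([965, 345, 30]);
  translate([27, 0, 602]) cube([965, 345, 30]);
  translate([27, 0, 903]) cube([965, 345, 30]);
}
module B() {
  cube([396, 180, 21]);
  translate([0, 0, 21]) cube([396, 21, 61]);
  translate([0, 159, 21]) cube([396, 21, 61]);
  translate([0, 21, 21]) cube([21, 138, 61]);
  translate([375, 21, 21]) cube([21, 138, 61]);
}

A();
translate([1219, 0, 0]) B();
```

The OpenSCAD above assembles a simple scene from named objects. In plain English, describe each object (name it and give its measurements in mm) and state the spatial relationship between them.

A is a bookshelf 1019 mm wide overall, 345 mm deep and 1056 mm tall. The two sides are 27 mm thick vertical panels. 4 horizontal shelves of 30 mm thickness span between the inner faces of the sides; the lowest shelf sits on the floor and shelves are stacked with a clear vertical gap of 271 mm between each pair.

B is an open storage box with external size 396×180×82 mm and wall thickness 21 mm (the base is also 21 mm thick). The base covers the whole footprint; the four walls stand on the base, with the y-facing walls full-width and the x-facing walls fitting between their inner faces.

The open box is on the floor beside the bookshelf on its +x side.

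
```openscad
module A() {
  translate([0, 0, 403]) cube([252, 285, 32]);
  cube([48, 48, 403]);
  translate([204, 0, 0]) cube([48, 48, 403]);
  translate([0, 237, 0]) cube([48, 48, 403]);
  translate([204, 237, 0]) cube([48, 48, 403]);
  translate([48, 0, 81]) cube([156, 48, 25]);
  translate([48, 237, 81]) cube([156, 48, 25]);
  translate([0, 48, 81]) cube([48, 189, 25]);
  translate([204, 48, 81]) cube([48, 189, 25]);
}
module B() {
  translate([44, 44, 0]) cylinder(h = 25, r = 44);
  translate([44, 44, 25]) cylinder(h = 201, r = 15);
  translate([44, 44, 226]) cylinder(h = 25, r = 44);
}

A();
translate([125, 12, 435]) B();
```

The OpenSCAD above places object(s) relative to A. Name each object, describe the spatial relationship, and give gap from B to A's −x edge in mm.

The spool's min-x is at 125; the stool's min-x is 0; gap = 125 mm.

A is a stool. B is a spool. The spool is on top of the stool. The gap from the spool to the stool's −x edge is 125 mm.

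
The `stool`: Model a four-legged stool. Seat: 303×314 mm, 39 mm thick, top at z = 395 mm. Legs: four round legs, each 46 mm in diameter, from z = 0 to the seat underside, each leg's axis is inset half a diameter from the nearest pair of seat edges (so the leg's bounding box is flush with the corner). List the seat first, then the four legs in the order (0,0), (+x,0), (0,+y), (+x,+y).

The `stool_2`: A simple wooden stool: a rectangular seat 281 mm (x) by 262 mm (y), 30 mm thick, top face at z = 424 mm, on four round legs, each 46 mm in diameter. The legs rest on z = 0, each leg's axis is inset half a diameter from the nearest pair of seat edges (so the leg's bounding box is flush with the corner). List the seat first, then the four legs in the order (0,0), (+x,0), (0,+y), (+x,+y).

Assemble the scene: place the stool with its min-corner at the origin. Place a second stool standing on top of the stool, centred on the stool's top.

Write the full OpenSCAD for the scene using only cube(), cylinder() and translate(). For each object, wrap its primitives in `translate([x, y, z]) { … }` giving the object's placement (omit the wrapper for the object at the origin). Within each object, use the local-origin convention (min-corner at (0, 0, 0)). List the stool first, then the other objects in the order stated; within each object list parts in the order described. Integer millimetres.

translate([0, 0, 356]) cube([303, 314, 39]);
translate([23, 23, 0]) cylinder(h = 356, r = 23);
translate([280, 23, 0]) cylinder(h = 356, r = 23);
translate([23, 291, 0]) cylinder(h = 356, r = 23);
translate([280, 291, 0]) cylinder(h = 356, r = 23);
translate([11, 26, 395]) {
  translate([0, 0, 394]) cube([281, 262, 30]);
  translate([23, 23, 0]) cylinder(h = 394, r = 23);
  translate([258, 23, 0]) cylinder(h = 394, r = 23);
  translate([23, 239, 0]) cylinder(h = 394, r = 23);
  translate([258, 239, 0]) cylinder(h = 394, r = 23);
}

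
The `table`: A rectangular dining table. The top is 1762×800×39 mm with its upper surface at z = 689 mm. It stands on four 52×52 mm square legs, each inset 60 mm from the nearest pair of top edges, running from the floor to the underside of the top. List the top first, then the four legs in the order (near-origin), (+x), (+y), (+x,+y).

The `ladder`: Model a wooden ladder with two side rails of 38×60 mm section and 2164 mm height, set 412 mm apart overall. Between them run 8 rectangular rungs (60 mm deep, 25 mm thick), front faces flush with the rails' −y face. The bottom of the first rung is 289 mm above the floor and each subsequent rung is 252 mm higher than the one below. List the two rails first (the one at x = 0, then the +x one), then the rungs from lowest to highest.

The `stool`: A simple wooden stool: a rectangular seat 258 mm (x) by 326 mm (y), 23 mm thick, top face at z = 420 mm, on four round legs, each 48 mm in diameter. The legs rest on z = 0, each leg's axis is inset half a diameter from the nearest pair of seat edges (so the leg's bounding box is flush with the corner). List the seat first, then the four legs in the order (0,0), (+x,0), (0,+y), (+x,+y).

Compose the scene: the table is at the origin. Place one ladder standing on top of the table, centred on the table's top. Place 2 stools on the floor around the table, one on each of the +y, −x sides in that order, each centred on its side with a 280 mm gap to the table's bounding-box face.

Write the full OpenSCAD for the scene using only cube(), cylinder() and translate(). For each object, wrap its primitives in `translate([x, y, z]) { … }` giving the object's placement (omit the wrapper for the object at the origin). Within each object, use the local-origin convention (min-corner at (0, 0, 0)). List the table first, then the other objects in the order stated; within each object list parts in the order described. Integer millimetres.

translate([0, 0, 650]) cube([1762, 800, 39]);
translate([60, 60, 0]) cube([52, 52, 650]);
translate([1650, 60, 0]) cube([52, 52, 650]);
translate([60, 688, 0]) cube([52, 52, 650]);
translate([1650, 688, 0]) cube([52, 52, 650]);
translate([675, 370, 689]) {
  cube([38, 60, 2164]);
  translate([374, 0, 0]) cube([38, 60, 2164]);
  translate([38, 0, 289]) cube([336, 60, 25]);
  translate([38, 0, 541]) cube([336, 60, 25]);
  translate([38, 0, 793]) cube([336, 60, 25]);
  translate([38, 0, 1045]) cube([336, 60, 25]);
  translate([38, 0, 1297]) cube([336, 60, 25]);
  translate([38, 0, 1549]) cube([336, 60, 25]);
  translate([38, 0, 1801]) cube([336, 60, 25]);
  translate([38, 0, 2053]) cube([336, 60, 25]);
}
translate([752, 1080, 0]) {
  translate([0, 0, 397]) cube([258, 326, 23]);
  translate([24, 24, 0]) cylinder(h = 397, r = 24);
  translate([234, 24, 0]) cylinder(h = 397, r = 24);
  translate([24, 302, 0]) cylinder(h = 397, r = 24);
  translate([234, 302, 0]) cylinder(h = 397, r = 24);
}
translate([-538, 237, 0]) {
  translate([0, 0, 397]) cube([258, 326, 23]);
  translate([24, 24, 0]) cylinder(h = 397, r = 24);
  translate([234, 24, 0]) cylinder(h = 397, r = 24);
  translate([24, 302, 0]) cylinder(h = 397, r = 24);
  translate([234, 302, 0]) cylinder(h = 397, r = 24);
}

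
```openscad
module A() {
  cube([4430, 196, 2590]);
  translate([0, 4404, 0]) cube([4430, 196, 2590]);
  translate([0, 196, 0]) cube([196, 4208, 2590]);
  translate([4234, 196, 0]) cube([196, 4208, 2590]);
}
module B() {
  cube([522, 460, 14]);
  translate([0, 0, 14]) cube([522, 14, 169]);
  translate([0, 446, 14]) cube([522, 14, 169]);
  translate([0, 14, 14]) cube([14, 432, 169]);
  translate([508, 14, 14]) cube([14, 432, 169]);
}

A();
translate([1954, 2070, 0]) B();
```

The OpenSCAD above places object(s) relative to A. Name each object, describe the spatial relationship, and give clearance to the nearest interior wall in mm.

A is a house frame. B is an open box. The open box sits inside the house frame, centred. The clearance to the nearest interior wall is 1758 mm.

Clearances: x = 1758, y = 1874; minimum 1758 mm.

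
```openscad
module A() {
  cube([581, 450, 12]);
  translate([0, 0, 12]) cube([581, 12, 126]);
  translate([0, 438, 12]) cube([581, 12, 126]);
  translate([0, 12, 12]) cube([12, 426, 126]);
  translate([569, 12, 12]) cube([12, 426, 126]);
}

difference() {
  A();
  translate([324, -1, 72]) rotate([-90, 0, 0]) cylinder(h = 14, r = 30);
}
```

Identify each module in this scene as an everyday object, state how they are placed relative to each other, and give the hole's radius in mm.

A is an open box. The open box has a circular hole through its front wall. The hole's radius is 30 mm.

The subtracted cylinder has r = 30 mm.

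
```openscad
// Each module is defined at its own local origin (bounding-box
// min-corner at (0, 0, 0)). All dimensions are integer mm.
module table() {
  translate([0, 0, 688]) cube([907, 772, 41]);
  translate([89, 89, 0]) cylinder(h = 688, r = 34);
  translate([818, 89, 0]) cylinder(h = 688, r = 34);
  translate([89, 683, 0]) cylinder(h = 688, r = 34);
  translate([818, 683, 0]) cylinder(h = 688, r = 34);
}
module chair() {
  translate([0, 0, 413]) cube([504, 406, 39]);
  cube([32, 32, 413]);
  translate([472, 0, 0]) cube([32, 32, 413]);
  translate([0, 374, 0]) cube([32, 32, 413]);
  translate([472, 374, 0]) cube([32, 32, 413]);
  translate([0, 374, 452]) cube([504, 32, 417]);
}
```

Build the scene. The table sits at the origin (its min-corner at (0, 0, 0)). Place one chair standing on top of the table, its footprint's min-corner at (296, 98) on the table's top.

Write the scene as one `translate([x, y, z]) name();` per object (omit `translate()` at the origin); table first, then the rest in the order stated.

table();
translate([296, 98, 729]) chair();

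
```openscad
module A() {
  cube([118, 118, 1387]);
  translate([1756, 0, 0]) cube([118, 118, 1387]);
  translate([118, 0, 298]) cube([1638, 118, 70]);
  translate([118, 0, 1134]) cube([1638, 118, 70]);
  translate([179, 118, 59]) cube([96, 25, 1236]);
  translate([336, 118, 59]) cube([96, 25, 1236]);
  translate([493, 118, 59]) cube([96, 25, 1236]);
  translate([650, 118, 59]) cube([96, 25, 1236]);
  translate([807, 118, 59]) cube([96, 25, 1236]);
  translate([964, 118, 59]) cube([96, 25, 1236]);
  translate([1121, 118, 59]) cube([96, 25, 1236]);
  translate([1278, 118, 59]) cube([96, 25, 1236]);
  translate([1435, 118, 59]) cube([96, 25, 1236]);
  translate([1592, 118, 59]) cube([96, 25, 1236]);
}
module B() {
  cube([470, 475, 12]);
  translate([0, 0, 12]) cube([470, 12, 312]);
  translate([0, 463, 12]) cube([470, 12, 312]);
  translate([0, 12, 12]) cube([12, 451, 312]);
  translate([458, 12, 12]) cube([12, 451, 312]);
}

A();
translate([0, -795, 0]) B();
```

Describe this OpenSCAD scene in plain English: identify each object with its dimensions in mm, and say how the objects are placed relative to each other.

A is a fence section. Two 118×118 mm posts, 1387 mm tall, stand on the floor with a clear span of 1638 mm between their inner faces. Two horizontal rails of 118×70 mm section span the gap between the posts with their undersides at z = 298 mm and z = 1134 mm, flush with the posts' −y face. 10 pickets, each 96 mm wide, 25 mm thick and 1236 mm tall, are fixed to the +y face of the rails with their bottoms at z = 59 mm, evenly spaced across the span with equal gaps (rounded down to the nearest mm) at the −x end and between each pair — any rounding remainder accumulates at the +x end.

B is an open-topped rectangular box: outside dimensions 470×475×324 mm, with a uniform wall and base thickness of 12 mm. The base is a full 470×475 slab on the floor; four walls sit on top of the base. The front and back walls (the −y and +y sides) span the full width; the two side walls fit between them.

The open box is on the floor beside the fence section on its −y side.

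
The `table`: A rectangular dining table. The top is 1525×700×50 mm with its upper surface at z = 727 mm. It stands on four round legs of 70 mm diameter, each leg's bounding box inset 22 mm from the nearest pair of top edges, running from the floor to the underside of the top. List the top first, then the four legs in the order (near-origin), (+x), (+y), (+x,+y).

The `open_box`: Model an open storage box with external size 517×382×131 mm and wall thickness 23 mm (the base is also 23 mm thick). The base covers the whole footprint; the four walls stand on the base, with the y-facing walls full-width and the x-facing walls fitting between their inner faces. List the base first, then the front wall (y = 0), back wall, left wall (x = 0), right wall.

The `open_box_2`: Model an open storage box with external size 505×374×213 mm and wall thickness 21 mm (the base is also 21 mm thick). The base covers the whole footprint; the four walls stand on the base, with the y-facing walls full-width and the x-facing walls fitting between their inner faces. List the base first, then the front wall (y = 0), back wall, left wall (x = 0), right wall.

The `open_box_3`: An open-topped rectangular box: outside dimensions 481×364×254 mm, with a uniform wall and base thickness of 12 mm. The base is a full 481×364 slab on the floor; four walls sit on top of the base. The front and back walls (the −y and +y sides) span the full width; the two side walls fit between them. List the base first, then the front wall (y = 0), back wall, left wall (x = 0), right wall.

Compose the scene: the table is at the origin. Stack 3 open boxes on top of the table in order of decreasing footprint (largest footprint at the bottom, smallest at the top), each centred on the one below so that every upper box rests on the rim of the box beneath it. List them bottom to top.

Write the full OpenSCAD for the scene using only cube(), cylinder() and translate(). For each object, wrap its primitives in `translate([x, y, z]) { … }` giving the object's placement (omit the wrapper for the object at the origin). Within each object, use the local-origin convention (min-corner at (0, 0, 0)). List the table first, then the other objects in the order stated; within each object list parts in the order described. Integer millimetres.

translate([0, 0, 677]) cube([1525, 700, 50]);
translate([57, 57, 0]) cylinder(h = 677, r = 35);
translate([1468, 57, 0]) cylinder(h = 677, r = 35);
translate([57, 643, 0]) cylinder(h = 677, r = 35);
translate([1468, 643, 0]) cylinder(h = 677, r = 35);
translate([504, 159, 727]) {
  cube([517, 382, 23]);
  translate([0, 0, 23]) cube([517, 23, 108]);
  translate([0, 359, 23]) cube([517, 23, 108]);
  translate([0, 23, 23]) cube([23, 336, 108]);
  translate([494, 23, 23]) cube([23, 336, 108]);
}
translate([510, 163, 858]) {
  cube([505, 374, 21]);
  translate([0, 0, 21]) cube([505, 21, 192]);
  translate([0, 353, 21]) cube([505, 21, 192]);
  translate([0, 21, 21]) cube([21, 332, 192]);
  translate([484, 21, 21]) cube([21, 332, 192]);
}
translate([522, 168, 1071]) {
  cube([481, 364, 12]);
  translate([0, 0, 12]) cube([481, 12, 242]);
  translate([0, 352, 12]) cube([481, 12, 242]);
  translate([0, 12, 12]) cube([12, 340, 242]);
  translate([469, 12, 12]) cube([12, 340, 242]);
}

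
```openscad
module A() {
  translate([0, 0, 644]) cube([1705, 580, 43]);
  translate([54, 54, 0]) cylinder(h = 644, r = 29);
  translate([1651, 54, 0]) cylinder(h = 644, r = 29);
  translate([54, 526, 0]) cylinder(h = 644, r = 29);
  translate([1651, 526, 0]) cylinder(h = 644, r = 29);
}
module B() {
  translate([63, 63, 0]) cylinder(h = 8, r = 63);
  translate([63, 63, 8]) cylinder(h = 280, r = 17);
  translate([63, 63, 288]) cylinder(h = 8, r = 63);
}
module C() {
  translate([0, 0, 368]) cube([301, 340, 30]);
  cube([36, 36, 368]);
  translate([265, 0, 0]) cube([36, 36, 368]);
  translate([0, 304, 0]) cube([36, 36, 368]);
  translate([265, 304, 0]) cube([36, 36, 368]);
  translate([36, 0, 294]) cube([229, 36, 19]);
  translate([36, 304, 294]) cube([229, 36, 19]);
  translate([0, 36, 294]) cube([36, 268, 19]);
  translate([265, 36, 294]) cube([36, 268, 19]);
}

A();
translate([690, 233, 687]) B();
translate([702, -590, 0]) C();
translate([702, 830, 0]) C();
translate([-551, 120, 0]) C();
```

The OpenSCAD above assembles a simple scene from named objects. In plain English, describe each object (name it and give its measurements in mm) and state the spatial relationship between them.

A is a table: top 1705 mm (x) × 580 mm (y), 43 mm thick, upper face at z = 687 mm, on four round legs of 58 mm diameter, each leg's bounding box inset 25 mm from the nearest pair of top edges, running from z = 0 to the bottom of the top.

B is a spool: two coaxial disc flanges of radius 63 mm and thickness 8 mm, joined by a core cylinder of radius 17 mm and height 280 mm. The lower flange rests on z = 0 and the three cylinders share a vertical axis.

C is a simple wooden stool: a rectangular seat 301 mm (x) by 340 mm (y), 30 mm thick, top face at z = 398 mm, on four square legs, each 36×36 mm in cross-section. The legs rest on z = 0, each flush with a corner of the seat. Four stretchers, 36 mm wide and 19 mm tall, connect adjacent legs with their undersides at z = 294 mm, each running between the inner faces of the legs it joins and aligned with the legs' outer faces on the other axis.

The spool is on top of the table. Three stools sit around the table at the −y, +y, −x sides.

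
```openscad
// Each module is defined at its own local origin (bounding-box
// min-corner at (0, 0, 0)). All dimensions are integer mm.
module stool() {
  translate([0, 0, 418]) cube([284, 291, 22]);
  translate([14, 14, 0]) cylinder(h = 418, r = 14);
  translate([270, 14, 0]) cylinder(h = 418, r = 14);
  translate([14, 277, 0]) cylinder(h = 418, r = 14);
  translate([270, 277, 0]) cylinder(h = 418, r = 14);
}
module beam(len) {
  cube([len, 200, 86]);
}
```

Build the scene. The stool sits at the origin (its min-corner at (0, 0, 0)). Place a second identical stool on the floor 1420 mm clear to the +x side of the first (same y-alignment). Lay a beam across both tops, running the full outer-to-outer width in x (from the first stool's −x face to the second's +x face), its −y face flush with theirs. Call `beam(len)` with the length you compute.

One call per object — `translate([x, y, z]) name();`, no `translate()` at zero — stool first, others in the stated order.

stool();
translate([1704, 0, 0]) stool();
translate([0, 0, 440]) beam(1988);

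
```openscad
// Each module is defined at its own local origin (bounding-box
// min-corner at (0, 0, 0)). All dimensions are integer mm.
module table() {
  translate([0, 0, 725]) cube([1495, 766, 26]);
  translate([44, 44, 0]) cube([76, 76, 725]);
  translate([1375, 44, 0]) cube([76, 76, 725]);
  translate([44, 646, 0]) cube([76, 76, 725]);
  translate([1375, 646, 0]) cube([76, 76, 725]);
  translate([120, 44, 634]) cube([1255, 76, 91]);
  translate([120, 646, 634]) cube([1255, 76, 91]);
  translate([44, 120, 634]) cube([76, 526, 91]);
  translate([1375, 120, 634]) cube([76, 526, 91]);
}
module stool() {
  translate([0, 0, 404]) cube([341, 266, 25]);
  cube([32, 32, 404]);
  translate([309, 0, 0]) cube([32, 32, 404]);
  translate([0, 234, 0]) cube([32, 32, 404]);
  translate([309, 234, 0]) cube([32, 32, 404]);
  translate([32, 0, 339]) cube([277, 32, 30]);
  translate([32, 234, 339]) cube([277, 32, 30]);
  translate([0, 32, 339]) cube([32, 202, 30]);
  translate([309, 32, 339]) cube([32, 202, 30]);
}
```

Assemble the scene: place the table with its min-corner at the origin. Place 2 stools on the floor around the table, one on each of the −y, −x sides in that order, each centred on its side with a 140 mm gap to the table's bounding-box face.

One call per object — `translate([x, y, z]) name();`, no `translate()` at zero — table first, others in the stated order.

table();
translate([577, -406, 0]) stool();
translate([-481, 250, 0]) stool();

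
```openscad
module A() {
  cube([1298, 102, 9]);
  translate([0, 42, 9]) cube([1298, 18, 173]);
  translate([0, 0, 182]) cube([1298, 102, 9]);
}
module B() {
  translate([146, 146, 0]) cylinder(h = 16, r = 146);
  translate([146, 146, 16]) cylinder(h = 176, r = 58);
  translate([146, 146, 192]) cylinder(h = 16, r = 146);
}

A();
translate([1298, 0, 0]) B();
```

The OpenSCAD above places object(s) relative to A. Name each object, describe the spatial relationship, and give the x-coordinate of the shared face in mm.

A is an I-beam. B is a spool. The spool is against the I-beam's +x side, with their −y faces flush. The x-coordinate of the shared face is 1298 mm.

The I-beam's +x face and the spool's −x face are both at x = 1298 mm.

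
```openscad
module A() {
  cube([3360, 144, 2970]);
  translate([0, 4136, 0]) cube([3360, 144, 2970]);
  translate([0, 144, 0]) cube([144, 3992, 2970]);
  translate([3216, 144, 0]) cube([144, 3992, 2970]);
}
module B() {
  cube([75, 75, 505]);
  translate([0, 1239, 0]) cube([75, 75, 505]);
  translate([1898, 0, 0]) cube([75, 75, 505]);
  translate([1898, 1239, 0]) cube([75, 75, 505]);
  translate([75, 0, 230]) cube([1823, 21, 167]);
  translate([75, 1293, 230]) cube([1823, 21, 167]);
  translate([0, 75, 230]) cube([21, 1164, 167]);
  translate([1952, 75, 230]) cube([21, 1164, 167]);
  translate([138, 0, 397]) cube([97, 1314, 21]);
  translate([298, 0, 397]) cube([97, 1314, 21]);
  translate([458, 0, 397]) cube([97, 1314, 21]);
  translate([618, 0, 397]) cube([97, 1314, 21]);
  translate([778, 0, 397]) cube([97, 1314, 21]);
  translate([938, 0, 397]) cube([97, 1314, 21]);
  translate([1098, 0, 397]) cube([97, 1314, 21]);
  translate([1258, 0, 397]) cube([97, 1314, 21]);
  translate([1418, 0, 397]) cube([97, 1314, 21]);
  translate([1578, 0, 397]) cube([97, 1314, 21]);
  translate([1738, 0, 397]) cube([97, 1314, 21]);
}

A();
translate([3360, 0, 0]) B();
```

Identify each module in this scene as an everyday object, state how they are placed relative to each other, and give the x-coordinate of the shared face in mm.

A is a house frame. B is a bed frame. The bed frame is against the house frame's +x side, with their −y faces flush. The x-coordinate of the shared face is 3360 mm.

The house frame's +x face and the bed frame's −x face are both at x = 3360 mm.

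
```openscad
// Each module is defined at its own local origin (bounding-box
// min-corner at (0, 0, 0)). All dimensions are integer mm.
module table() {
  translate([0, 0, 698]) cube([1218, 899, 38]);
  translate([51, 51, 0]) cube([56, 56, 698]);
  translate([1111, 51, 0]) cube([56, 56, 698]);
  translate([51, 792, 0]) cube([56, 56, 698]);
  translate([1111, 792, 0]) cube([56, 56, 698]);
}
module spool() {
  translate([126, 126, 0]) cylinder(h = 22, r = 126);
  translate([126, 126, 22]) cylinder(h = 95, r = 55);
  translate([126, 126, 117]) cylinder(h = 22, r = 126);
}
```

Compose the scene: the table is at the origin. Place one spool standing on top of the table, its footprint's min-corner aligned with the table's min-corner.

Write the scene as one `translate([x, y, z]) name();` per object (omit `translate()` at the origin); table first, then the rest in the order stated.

table();
translate([0, 0, 736]) spool();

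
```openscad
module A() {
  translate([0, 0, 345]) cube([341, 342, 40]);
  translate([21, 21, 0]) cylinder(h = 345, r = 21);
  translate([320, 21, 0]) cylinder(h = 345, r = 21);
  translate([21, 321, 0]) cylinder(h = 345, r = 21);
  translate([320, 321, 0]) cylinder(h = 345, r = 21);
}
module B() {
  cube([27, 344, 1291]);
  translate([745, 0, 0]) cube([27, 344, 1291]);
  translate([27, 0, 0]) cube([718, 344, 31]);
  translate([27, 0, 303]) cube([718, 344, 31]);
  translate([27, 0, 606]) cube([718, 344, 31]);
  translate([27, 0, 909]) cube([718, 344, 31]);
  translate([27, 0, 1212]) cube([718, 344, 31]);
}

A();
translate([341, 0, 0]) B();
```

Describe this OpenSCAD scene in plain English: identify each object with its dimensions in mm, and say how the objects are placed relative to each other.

A is a simple wooden stool: a rectangular seat 341 mm (x) by 342 mm (y), 40 mm thick, top face at z = 385 mm, on four round legs, each 42 mm in diameter. The legs rest on z = 0, each leg's axis is inset half a diameter from the nearest pair of seat edges (so the leg's bounding box is flush with the corner).

B is a bookshelf 772 mm wide overall, 344 mm deep and 1291 mm tall. The two sides are 27 mm thick vertical panels. 5 horizontal shelves of 31 mm thickness span between the inner faces of the sides; the lowest shelf sits on the floor and shelves are stacked with a clear vertical gap of 272 mm between each pair.

The bookshelf is against the stool's +x side, with their −y faces flush.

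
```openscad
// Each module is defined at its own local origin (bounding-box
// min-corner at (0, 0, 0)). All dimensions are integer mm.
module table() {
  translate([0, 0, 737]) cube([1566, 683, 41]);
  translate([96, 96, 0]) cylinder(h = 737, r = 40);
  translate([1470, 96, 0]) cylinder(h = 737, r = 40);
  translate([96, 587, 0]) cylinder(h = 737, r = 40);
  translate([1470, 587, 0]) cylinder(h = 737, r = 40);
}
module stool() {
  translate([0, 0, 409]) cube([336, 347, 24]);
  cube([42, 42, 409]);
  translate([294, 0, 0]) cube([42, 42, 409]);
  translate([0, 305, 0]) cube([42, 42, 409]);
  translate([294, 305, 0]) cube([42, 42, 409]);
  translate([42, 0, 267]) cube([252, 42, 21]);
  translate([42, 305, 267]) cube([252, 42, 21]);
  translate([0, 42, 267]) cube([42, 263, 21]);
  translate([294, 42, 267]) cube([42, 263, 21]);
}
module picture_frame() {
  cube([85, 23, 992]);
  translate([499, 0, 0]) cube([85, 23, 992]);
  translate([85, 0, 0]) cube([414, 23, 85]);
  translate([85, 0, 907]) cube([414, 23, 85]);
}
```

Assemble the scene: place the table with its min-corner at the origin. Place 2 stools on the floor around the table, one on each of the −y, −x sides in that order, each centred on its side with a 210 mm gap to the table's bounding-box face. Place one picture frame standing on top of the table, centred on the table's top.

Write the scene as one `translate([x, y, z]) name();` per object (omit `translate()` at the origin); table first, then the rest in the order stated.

table();
translate([615, -557, 0]) stool();
translate([-546, 168, 0]) stool();
translate([491, 330, 778]) picture_frame();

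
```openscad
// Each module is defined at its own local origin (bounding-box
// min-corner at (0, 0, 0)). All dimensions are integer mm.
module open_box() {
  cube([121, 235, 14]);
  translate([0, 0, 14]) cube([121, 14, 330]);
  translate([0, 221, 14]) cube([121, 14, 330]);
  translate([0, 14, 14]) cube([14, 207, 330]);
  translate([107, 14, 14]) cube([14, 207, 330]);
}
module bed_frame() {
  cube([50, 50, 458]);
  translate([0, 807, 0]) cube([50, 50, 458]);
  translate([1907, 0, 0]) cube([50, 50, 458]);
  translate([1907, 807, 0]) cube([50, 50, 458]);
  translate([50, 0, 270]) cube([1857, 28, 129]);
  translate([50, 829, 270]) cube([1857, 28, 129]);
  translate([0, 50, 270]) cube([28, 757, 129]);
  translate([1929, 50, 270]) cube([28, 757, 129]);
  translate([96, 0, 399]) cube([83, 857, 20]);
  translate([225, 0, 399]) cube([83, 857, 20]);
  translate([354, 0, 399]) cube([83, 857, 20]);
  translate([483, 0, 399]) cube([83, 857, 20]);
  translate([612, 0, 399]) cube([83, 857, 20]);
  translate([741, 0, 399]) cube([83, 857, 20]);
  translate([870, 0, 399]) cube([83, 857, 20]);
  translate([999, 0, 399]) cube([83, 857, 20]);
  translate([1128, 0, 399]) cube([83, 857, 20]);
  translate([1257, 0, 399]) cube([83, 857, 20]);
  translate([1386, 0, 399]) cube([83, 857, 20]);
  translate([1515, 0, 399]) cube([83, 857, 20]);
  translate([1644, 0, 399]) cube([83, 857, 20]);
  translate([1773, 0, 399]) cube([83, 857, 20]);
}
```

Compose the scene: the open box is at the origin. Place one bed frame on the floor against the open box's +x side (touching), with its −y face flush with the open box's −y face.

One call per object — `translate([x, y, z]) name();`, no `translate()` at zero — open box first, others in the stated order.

open_box();
translate([121, 0, 0]) bed_frame();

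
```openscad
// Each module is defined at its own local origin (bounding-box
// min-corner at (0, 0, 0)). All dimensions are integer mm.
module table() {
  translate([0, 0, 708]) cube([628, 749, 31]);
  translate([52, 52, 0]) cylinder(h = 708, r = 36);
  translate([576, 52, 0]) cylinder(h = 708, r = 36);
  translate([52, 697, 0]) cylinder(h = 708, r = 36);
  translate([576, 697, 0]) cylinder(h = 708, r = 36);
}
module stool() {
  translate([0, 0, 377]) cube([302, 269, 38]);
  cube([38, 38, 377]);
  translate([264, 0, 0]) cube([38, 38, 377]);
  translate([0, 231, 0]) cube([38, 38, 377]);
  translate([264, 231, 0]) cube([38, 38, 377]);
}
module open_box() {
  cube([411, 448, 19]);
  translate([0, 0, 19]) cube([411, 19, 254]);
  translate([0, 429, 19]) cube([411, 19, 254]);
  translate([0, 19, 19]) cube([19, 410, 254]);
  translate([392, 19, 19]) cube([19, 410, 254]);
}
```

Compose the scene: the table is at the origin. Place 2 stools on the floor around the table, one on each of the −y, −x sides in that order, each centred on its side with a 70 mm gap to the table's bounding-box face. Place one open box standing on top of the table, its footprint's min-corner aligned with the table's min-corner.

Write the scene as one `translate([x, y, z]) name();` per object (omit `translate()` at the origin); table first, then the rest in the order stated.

table();
translate([163, -339, 0]) stool();
translate([-372, 240, 0]) stool();
translate([0, 0, 739]) open_box();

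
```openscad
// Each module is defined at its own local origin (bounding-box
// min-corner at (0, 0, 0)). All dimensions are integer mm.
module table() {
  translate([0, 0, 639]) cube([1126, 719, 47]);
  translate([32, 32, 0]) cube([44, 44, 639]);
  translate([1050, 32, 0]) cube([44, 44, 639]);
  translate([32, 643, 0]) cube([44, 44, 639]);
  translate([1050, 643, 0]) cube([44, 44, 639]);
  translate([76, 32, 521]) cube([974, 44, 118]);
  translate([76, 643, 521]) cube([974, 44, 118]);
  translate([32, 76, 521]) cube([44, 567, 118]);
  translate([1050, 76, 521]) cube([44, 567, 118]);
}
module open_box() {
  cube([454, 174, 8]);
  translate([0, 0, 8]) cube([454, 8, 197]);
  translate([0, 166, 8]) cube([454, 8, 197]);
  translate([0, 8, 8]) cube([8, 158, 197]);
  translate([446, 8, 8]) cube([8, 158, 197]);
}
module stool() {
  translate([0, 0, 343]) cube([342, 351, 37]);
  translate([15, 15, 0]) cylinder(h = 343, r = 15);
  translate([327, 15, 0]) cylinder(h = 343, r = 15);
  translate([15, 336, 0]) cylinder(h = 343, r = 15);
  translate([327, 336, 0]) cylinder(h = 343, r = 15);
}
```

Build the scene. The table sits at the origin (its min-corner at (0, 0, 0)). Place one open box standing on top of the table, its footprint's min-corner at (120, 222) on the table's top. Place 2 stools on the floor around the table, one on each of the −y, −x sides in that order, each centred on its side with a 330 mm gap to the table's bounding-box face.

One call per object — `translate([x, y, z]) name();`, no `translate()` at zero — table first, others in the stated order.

table();
translate([120, 222, 686]) open_box();
translate([392, -681, 0]) stool();
translate([-672, 184, 0]) stool();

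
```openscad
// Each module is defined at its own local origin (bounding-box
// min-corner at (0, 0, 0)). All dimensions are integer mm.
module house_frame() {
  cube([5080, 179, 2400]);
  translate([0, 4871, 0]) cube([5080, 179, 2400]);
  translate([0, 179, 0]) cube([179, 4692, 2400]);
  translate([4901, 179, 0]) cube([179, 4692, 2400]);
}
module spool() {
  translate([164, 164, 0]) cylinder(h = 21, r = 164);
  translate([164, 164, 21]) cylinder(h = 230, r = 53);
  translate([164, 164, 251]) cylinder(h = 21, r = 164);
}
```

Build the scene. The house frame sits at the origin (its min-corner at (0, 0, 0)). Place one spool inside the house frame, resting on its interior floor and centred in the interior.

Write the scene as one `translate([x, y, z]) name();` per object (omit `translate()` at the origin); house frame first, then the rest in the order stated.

house_frame();
translate([2376, 2361, 0]) spool();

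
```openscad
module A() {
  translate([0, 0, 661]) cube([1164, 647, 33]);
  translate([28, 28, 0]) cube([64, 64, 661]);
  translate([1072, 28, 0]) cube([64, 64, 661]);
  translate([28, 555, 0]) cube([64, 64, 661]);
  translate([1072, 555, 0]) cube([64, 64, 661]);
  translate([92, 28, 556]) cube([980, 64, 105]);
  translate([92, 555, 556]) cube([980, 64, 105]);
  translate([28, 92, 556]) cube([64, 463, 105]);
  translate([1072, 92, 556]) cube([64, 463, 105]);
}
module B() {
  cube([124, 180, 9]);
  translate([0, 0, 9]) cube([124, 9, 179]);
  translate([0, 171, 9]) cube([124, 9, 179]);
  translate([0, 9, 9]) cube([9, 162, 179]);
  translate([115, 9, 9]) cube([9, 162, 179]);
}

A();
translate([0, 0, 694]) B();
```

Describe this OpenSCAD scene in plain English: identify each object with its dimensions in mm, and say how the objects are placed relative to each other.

A is a rectangular dining table. The top is 1164×647×33 mm with its upper surface at z = 694 mm. It stands on four 64×64 mm square legs, each inset 28 mm from the nearest pair of top edges, running from the floor to the underside of the top. Four apron rails, 64 mm thick and 105 mm tall, run between adjacent legs with their top edges flush with the underside of the top and their outer faces flush with the legs' outer faces.

B is an open-topped rectangular box: outside dimensions 124×180×188 mm, with a uniform wall and base thickness of 9 mm. The base is a full 124×180 slab on the floor; four walls sit on top of the base. The front and back walls (the −y and +y sides) span the full width; the two side walls fit between them.

The open box is on top of the table.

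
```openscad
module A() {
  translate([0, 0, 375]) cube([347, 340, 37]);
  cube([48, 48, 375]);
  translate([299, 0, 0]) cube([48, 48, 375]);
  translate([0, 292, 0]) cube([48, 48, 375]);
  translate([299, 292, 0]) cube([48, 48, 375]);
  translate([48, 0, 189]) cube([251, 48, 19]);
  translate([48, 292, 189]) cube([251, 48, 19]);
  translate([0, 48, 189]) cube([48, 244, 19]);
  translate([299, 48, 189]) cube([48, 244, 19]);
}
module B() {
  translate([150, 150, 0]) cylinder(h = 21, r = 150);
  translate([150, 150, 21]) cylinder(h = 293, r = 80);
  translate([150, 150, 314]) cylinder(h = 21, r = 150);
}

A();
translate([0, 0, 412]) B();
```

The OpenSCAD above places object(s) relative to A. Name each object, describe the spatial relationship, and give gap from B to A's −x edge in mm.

The spool's min-x is at 0; the stool's min-x is 0; gap = 0 mm.

A is a stool. B is a spool. The spool is on top of the stool. The gap from the spool to the stool's −x edge is 0 mm.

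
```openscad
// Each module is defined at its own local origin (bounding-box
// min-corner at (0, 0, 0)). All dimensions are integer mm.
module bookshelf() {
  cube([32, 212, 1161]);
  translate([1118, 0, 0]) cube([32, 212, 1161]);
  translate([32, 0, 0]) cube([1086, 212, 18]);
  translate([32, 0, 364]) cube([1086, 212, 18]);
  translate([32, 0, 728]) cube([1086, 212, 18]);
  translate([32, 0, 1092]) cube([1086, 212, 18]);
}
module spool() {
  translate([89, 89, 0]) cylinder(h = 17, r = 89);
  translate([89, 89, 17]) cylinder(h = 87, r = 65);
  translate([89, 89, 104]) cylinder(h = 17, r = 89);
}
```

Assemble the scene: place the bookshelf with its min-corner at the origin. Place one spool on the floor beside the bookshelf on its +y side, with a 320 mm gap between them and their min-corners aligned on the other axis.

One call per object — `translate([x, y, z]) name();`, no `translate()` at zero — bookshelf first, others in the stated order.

bookshelf();
translate([0, 532, 0]) spool();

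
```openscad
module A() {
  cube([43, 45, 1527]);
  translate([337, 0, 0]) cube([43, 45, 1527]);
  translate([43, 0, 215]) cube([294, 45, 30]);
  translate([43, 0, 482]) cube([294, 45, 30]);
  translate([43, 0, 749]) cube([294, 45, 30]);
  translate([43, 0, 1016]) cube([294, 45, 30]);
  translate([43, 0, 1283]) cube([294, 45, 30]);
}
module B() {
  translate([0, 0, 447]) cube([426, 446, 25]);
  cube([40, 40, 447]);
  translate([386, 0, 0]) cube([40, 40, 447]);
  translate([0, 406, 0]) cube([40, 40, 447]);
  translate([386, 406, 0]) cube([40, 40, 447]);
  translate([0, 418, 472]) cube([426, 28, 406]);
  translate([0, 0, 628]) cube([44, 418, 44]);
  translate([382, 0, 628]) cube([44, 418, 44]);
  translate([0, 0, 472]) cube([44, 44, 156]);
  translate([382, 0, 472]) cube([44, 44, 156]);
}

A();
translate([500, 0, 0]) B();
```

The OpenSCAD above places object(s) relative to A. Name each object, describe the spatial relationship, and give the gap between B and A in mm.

The chair's nearest face is 120 mm from the ladder's +x face.

A is a ladder. B is a chair. The chair is on the floor beside the ladder on its +x side. The gap between the chair and the ladder is 120 mm.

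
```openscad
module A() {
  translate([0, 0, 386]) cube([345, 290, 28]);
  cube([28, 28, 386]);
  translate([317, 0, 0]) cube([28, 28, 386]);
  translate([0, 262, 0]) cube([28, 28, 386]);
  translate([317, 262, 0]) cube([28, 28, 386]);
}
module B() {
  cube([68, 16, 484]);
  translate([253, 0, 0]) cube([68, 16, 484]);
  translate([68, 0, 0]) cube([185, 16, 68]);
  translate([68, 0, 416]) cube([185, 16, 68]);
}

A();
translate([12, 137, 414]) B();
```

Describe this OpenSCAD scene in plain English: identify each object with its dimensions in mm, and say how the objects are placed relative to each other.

A is a four-legged stool. The seat is 345×290 mm, 28 mm thick, top at z = 414 mm. It stands on four square legs, each 28×28 mm in cross-section, from z = 0 to the seat underside, each flush with a corner of the seat.

B is a rectangular picture frame lying in the x–z plane (depth along y). The opening is 185 mm wide (x) by 348 mm tall (z), surrounded by a border 68 mm wide on all four sides. The frame is 16 mm deep and is made of two full-height vertical stiles with two horizontal rails fitted between them.

The picture frame is on top of the stool, centred.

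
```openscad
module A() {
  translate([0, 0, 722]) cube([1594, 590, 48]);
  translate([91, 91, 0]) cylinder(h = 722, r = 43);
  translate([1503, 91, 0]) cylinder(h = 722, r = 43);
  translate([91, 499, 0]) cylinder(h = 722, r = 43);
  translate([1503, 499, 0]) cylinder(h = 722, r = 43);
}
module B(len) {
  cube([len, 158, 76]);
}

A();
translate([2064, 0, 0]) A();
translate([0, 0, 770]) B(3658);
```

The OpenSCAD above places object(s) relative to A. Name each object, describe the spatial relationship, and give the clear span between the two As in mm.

A is a table. B is a beam. A beam spans the tops of two tables. The clear span between the two tables is 470 mm.

Second table starts at x = 2064; first ends at x = 1594; clear span = 2064 − 1594 = 470 mm.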